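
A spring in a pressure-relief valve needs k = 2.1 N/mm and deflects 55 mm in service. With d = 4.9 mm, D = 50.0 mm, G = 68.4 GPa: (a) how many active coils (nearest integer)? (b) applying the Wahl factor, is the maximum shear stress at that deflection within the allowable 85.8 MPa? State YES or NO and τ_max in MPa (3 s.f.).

N_a = Gd⁴/(8D³k) = (68.4×10³)(4.9⁴)/(8·50.0³·2.1) = 18.78 → N_a = 19
Actual rate k = Gd⁴/(8D³·19) = 2.0753 N/mm
Working load F = kδ = 2.0753·55 = 114.14 N
C = 50.0/4.9 = 10.2041; K_W = (4C−1)/(4C−4)+0.615/C = 1.1418
τ_max = K_W·8FD/(πd³) = 1.1418·123.53 = 141.04 MPa
τ_max > 85.8 MPa → exceeds allowable

(a) 19 coils; (b) NO, τ_max = 141 MPa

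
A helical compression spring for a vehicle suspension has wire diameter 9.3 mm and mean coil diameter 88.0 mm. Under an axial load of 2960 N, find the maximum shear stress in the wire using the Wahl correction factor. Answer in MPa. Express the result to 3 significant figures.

951 MPa

Spring index C = D/d = 88.0/9.3 = 9.4624
K_W = (4C−1)/(4C−4) + 0.615/C = 36.849/33.849 + 0.0650 = 1.1536
τ₀ = 8FD/(πd³) = 8·2960·88.0/(π·9.3³) = 2.08384e+06/2527 = 824.64 MPa
τ_max = K·τ₀ = 1.1536 × 824.64 = 951.33 MPa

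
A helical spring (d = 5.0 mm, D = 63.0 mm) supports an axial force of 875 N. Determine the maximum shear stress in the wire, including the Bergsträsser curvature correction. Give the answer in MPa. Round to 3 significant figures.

1240 MPa

Spring index C = D/d = 63.0/5.0 = 12.6000
K_B = (4C+2)/(4C−3) = 52.400/47.400 = 1.1055
τ₀ = 8FD/(πd³) = 8·875·63.0/(π·5.0³) = 441000/392.7 = 1123 MPa
τ_max = K·τ₀ = 1.1055 × 1123 = 1241.5 MPa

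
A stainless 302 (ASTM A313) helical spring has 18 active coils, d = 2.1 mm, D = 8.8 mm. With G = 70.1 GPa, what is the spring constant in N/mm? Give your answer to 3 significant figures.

13.9 N/mm

k = Gd⁴/(8D³N_a) = (70.1×10³ × 2.1⁴) / (8 × 8.8³ × 18)
  = 1.36331e+06 / 98132 = 13.893 N/mm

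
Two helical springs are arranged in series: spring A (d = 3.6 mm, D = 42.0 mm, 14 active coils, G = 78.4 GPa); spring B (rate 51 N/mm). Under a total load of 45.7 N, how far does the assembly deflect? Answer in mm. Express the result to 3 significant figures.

29.7 mm

k_A = Gd⁴/(8D³N_a) = (78.4×10³)(3.6⁴)/(8·42.0³·14) = 1.5869 N/mm
Series: 1/k_eq = 1/1.5869 + 1/51 = 0.64975; k_eq = 1.539 N/mm
δ = F/k_eq = 45.7/1.539 = 29.694 mm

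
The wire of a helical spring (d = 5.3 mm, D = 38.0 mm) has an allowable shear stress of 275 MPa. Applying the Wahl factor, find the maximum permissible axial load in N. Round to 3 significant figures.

350 N

C = D/d = 38.0/5.3 = 7.1698
K_W = (4C−1)/(4C−4) + 0.615/C = 27.679/24.679 + 0.0858 = 1.2073
τ_max = K·8FD/(πd³) → F_max = τ_allow·πd³/(8DK)
F_max = 275·π·5.3³/(8·38.0·1.2073) = 1.2862e+05/367.03 = 350.44 N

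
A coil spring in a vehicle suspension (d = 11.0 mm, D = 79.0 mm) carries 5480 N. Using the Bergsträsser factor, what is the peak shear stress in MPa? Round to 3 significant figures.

Spring index C = D/d = 79.0/11.0 = 7.1818
K_B = (4C+2)/(4C−3) = 30.727/25.727 = 1.1943
τ₀ = 8FD/(πd³) = 8·5480·79.0/(π·11.0³) = 3.46336e+06/4181.5 = 828.27 MPa
τ_max = K·τ₀ = 1.1943 × 828.27 = 989.24 MPa

989 MPa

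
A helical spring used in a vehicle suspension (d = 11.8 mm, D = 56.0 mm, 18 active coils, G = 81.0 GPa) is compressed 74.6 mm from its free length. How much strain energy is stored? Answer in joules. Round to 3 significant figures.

k = Gd⁴/(8D³N_a) = (81.0×10³)(11.8⁴)/(8·56.0³·18) = 62.099 N/mm
U = ½kδ² = 0.5 × 62.099 × 74.6² = 1.728e+05 N·mm = 172.8 J

173 J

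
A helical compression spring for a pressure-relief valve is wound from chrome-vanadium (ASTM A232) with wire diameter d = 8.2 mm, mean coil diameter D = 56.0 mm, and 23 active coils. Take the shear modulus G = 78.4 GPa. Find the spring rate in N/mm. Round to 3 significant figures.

k = Gd⁴/(8D³N_a) = (78.4×10³ × 8.2⁴) / (8 × 56.0³ × 23)
  = 3.54463e+08 / 3.23133e+07 = 10.97 N/mm

11.0 N/mm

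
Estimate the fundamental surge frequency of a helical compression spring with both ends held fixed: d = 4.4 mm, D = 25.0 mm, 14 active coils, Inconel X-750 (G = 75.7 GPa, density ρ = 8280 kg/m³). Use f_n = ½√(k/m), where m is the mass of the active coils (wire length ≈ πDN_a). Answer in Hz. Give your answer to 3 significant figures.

171 Hz

k = Gd⁴/(8D³N_a) = (75.7×10³)(4.4⁴)/(8·25.0³·14) = 16.213 N/mm = 16213 N/m
Wire length L = πDN_a = π·25.0·14 = 1099.6 mm
m = ρ·(πd²/4)·L = 8280 × 15.205×10⁻⁶ m² × 1.0996 m = 0.13843 kg
f_n = ½√(k/m) = 0.5·√(16213/0.13843) = 0.5·√(1.1712e+05) = 171.11 Hz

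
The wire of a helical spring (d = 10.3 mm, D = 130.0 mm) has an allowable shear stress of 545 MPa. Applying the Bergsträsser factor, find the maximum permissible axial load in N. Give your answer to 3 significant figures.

C = D/d = 130.0/10.3 = 12.6214
K_B = (4C+2)/(4C−3) = 52.485/47.485 = 1.1053
τ_max = K·8FD/(πd³) → F_max = τ_allow·πd³/(8DK)
F_max = 545·π·10.3³/(8·130.0·1.1053) = 1.8709e+06/1149.5 = 1627.6 N

1630 N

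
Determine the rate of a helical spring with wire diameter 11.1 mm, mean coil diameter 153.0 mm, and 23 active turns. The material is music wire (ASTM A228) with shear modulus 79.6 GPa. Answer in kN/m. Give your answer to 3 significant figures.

1.83 kN/m

k = Gd⁴/(8D³N_a) = (79.6×10³ × 11.1⁴) / (8 × 153.0³ × 23)
  = 1.20838e+09 / 6.5901e+08 = 1.8336 N/mm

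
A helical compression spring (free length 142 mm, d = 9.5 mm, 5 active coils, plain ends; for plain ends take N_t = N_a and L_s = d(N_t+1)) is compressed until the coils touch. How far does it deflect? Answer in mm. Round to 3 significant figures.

N_t = 5; L_s = 9.5·6 = 57 mm
δ_solid = L₀ − L_s = 142 − 57 = 85 mm

85.0 mm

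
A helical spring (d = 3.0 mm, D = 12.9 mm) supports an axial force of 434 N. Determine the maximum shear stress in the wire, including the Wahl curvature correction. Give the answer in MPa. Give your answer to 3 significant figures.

Spring index C = D/d = 12.9/3.0 = 4.3000
K_W = (4C−1)/(4C−4) + 0.615/C = 16.200/13.200 + 0.1430 = 1.3703
τ₀ = 8FD/(πd³) = 8·434·12.9/(π·3.0³) = 44788.8/84.823 = 528.03 MPa
τ_max = K·τ₀ = 1.3703 × 528.03 = 723.55 MPa

724 MPa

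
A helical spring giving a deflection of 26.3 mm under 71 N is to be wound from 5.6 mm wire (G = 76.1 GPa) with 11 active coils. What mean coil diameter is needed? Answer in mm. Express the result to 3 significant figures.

68.0 mm

Required rate k = F/δ = 71/26.3 = 2.6996 N/mm
D = (Gd⁴/(8N_a·k))^(1/3) = (76.1×10³·5.6⁴/(8·11·2.6996))^(1/3)
  = (315030)^(1/3) = 68.0431 mm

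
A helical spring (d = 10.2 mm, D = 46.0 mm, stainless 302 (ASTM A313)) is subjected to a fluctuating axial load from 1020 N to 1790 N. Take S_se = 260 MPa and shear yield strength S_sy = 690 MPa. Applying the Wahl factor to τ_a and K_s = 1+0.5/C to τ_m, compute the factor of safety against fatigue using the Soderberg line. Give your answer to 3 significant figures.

2.13

C = D/d = 46.0/10.2 = 4.5098; K_W = (4C−1)/(4C−4)+0.615/C = 1.3501; K_s = 1+0.5/C = 1.1109
F_a = (F_max−F_min)/2 = 385 N; F_m = (F_max+F_min)/2 = 1405 N
τ_a = K_W·8F_aD/(πd³) = 1.3501 × 42.497 = 57.373 MPa
τ_m = K_s·8F_mD/(πd³) = 1.1109 × 155.09 = 172.28 MPa
Soderberg: 1/n_f = τ_a/S_se + τ_m/S_sy = 57.373/260 + 172.28/690 = 0.22067 + 0.24968 = 0.47035
n_f = 1/0.47035 = 2.126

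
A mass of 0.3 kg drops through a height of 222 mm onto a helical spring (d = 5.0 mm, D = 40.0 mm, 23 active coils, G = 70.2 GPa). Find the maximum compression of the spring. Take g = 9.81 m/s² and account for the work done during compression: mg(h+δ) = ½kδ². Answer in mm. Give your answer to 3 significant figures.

k = Gd⁴/(8D³N_a) = (70.2×10³)(5.0⁴)/(8·40.0³·23) = 3.7258 N/mm
W = mg = 0.3 × 9.81 = 2.943 N
½kδ² − Wδ − Wh = 0 → δ = (W + √(W² + 2kWh))/k
δ = (2.943 + √(8.6612 + 4868.47))/3.7258 = (2.943 + 69.836)/3.7258 = 19.534 mm

19.5 mm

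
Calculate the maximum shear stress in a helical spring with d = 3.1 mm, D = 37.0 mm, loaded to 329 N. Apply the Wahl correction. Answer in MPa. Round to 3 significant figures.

1170 MPa

Spring index C = D/d = 37.0/3.1 = 11.9355
K_W = (4C−1)/(4C−4) + 0.615/C = 46.742/43.742 + 0.0515 = 1.1201
τ₀ = 8FD/(πd³) = 8·329·37.0/(π·3.1³) = 97384/93.591 = 1040.5 MPa
τ_max = K·τ₀ = 1.1201 × 1040.5 = 1165.5 MPa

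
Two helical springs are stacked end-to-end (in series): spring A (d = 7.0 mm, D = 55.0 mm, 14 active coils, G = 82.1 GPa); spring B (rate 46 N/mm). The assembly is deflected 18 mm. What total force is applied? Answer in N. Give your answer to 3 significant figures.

k_A = Gd⁴/(8D³N_a) = (82.1×10³)(7.0⁴)/(8·55.0³·14) = 10.579 N/mm
Series: 1/k_eq = 1/10.579 + 1/46 = 0.11627; k_eq = 8.6007 N/mm
F = k_eq·δ = 8.6007·18 = 154.81 N

155 N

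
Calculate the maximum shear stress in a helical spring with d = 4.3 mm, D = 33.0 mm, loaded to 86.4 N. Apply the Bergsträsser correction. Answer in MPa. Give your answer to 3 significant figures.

Spring index C = D/d = 33.0/4.3 = 7.6744
K_B = (4C+2)/(4C−3) = 32.698/27.698 = 1.1805
τ₀ = 8FD/(πd³) = 8·86.4·33.0/(π·4.3³) = 22809.6/249.78 = 91.319 MPa
τ_max = K·τ₀ = 1.1805 × 91.319 = 107.8 MPa

108 MPa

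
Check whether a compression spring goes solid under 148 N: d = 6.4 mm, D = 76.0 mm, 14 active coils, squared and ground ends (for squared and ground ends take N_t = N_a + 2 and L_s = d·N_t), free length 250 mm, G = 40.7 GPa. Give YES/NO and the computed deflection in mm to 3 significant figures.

NO, δ = 107 mm

k = Gd⁴/(8D³N_a) = (40.7×10³)(6.4⁴)/(8·76.0³·14) = 1.3889 N/mm
N_t = 16; L_s = 6.4·16 = 102.4 mm; δ_solid = L₀ − L_s = 250 − 102.4 = 147.6 mm
δ = F/k = 148/1.3889 = 106.56 mm
δ < δ_solid → spring does not go solid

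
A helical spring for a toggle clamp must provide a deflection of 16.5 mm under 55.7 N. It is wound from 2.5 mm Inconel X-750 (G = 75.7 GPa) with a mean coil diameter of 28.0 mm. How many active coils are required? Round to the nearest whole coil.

Required rate k = F/δ = 55.7/16.5 = 3.3758 N/mm
N_a = Gd⁴/(8D³k) = (75.7×10³ × 2.5⁴)/(8 × 28.0³ × 3.3758)
    = 2.95703e+06 / 592837 = 4.988 → 5 coils

5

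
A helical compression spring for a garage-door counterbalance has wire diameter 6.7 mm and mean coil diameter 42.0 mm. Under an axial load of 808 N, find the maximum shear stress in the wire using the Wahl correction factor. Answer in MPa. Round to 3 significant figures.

Spring index C = D/d = 42.0/6.7 = 6.2687
K_W = (4C−1)/(4C−4) + 0.615/C = 24.075/21.075 + 0.0981 = 1.2405
τ₀ = 8FD/(πd³) = 8·808·42.0/(π·6.7³) = 271488/944.87 = 287.33 MPa
τ_max = K·τ₀ = 1.2405 × 287.33 = 356.42 MPa

356 MPa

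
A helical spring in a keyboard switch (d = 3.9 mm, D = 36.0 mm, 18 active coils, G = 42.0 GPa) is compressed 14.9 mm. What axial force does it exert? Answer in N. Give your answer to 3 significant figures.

k = Gd⁴/(8D³N_a) = (42.0×10³)(3.9⁴)/(8·36.0³·18) = 1.4462 N/mm
F = k·δ = 1.4462 × 14.9 = 21.549 N

21.5 N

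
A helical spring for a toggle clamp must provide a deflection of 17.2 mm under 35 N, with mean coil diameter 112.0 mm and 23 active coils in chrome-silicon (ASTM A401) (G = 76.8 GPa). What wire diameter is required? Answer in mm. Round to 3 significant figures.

9.10 mm

Required rate k = F/δ = 35/17.2 = 2.0349 N/mm
d = (8D³N_a·k / G)^(1/4) = (8·112.0³·23·2.0349 / (76.8×10³))^0.25
  = (6849.4)^0.25 = 9.0973 mm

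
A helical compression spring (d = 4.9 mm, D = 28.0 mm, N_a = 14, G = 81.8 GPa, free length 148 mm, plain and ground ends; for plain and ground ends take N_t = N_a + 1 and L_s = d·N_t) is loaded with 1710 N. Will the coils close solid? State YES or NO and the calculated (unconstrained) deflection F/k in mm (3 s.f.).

k = Gd⁴/(8D³N_a) = (81.8×10³)(4.9⁴)/(8·28.0³·14) = 19.18 N/mm
N_t = 15; L_s = 4.9·15 = 73.5 mm; δ_solid = L₀ − L_s = 148 − 73.5 = 74.5 mm
δ = F/k = 1710/19.18 = 89.156 mm
δ ≥ δ_solid → spring goes solid

YES, δ = 89.2 mm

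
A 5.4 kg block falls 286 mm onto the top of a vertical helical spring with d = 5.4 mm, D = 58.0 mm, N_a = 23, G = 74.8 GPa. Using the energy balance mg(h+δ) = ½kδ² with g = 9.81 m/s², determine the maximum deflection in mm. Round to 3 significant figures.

k = Gd⁴/(8D³N_a) = (74.8×10³)(5.4⁴)/(8·58.0³·23) = 1.7716 N/mm
W = mg = 5.4 × 9.81 = 52.974 N
½kδ² − Wδ − Wh = 0 → δ = (W + √(W² + 2kWh))/k
δ = (52.974 + √(2806.2 + 53682.6))/1.7716 = (52.974 + 237.67)/1.7716 = 164.06 mm

164 mm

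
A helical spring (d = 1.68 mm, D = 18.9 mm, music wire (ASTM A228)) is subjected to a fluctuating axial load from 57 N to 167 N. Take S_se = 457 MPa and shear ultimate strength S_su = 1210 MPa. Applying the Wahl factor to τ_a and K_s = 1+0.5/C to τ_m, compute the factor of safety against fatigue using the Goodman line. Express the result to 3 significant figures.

C = D/d = 18.9/1.68 = 11.2500; K_W = (4C−1)/(4C−4)+0.615/C = 1.1278; K_s = 1+0.5/C = 1.0444
F_a = (F_max−F_min)/2 = 55 N; F_m = (F_max+F_min)/2 = 112 N
τ_a = K_W·8F_aD/(πd³) = 1.1278 × 558.26 = 629.63 MPa
τ_m = K_s·8F_mD/(πd³) = 1.0444 × 1136.8 = 1187.3 MPa
Goodman: 1/n_f = τ_a/S_se + τ_m/S_su = 629.63/457 + 1187.3/1210 = 1.37774 + 0.98128 = 2.359
n_f = 1/2.359 = 0.4239

0.424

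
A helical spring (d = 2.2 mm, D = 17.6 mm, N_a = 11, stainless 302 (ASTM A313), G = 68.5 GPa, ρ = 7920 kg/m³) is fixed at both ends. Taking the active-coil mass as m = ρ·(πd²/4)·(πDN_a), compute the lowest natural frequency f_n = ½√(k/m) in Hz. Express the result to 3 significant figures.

k = Gd⁴/(8D³N_a) = (68.5×10³)(2.2⁴)/(8·17.6³·11) = 3.3447 N/mm = 3344.7 N/m
Wire length L = πDN_a = π·17.6·11 = 608.21 mm
m = ρ·(πd²/4)·L = 7920 × 3.8013×10⁻⁶ m² × 0.60821 m = 0.018311 kg
f_n = ½√(k/m) = 0.5·√(3344.7/0.018311) = 0.5·√(1.8266e+05) = 213.69 Hz

214 Hz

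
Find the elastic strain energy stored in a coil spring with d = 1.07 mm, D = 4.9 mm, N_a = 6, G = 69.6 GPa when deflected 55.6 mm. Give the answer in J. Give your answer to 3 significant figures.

k = Gd⁴/(8D³N_a) = (69.6×10³)(1.07⁴)/(8·4.9³·6) = 16.155 N/mm
U = ½kδ² = 0.5 × 16.155 × 55.6² = 24971 N·mm = 24.971 J

25.0 J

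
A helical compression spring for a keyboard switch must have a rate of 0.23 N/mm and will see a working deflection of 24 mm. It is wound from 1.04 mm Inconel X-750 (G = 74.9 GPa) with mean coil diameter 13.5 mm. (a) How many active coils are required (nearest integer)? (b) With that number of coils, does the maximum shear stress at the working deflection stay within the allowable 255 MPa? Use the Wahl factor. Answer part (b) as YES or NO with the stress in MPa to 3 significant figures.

N_a = Gd⁴/(8D³k) = (74.9×10³)(1.04⁴)/(8·13.5³·0.23) = 19.36 → N_a = 19
Actual rate k = Gd⁴/(8D³·19) = 0.2343 N/mm
Working load F = kδ = 0.2343·24 = 5.6232 N
C = 13.5/1.04 = 12.9808; K_W = (4C−1)/(4C−4)+0.615/C = 1.1100
τ_max = K_W·8FD/(πd³) = 1.1100·171.85 = 190.75 MPa
τ_max ≤ 255 MPa → acceptable

(a) 19 coils; (b) YES, τ_max = 191 MPa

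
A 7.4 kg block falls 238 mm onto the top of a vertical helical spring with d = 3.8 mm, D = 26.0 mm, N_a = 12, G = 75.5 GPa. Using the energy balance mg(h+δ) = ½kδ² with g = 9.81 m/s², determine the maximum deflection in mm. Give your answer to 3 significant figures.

k = Gd⁴/(8D³N_a) = (75.5×10³)(3.8⁴)/(8·26.0³·12) = 9.3302 N/mm
W = mg = 7.4 × 9.81 = 72.594 N
½kδ² − Wδ − Wh = 0 → δ = (W + √(W² + 2kWh))/k
δ = (72.594 + √(5269.9 + 322402))/9.3302 = (72.594 + 572.43)/9.3302 = 69.133 mm

69.1 mm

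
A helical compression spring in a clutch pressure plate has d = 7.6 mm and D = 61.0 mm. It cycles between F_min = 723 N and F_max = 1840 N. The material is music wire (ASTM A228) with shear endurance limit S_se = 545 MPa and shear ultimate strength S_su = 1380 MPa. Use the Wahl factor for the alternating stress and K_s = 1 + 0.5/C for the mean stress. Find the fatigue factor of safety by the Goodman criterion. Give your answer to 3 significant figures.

1.29

C = D/d = 61.0/7.6 = 8.0263; K_W = (4C−1)/(4C−4)+0.615/C = 1.1834; K_s = 1+0.5/C = 1.0623
F_a = (F_max−F_min)/2 = 558.5 N; F_m = (F_max+F_min)/2 = 1281.5 N
τ_a = K_W·8F_aD/(πd³) = 1.1834 × 197.63 = 233.87 MPa
τ_m = K_s·8F_mD/(πd³) = 1.0623 × 453.47 = 481.72 MPa
Goodman: 1/n_f = τ_a/S_se + τ_m/S_su = 233.87/545 + 481.72/1380 = 0.42912 + 0.34907 = 0.77819
n_f = 1/0.77819 = 1.285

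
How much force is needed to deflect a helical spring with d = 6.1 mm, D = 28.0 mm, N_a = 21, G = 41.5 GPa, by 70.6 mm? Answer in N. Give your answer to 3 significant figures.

k = Gd⁴/(8D³N_a) = (41.5×10³)(6.1⁴)/(8·28.0³·21) = 15.581 N/mm
F = k·δ = 15.581 × 70.6 = 1100 N

1100 N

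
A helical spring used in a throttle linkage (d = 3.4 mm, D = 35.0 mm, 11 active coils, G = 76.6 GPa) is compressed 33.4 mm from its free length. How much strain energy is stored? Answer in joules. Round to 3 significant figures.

1.51 J

k = Gd⁴/(8D³N_a) = (76.6×10³)(3.4⁴)/(8·35.0³·11) = 2.713 N/mm
U = ½kδ² = 0.5 × 2.713 × 33.4² = 1513.3 N·mm = 1.5133 J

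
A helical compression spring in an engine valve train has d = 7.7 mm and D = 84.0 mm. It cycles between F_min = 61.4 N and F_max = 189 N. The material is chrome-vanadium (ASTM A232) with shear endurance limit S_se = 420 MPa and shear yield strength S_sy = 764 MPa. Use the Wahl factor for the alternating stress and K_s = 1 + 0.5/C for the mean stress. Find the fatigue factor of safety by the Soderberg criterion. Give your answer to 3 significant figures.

6.22

C = D/d = 84.0/7.7 = 10.9091; K_W = (4C−1)/(4C−4)+0.615/C = 1.1321; K_s = 1+0.5/C = 1.0458
F_a = (F_max−F_min)/2 = 63.8 N; F_m = (F_max+F_min)/2 = 125.2 N
τ_a = K_W·8F_aD/(πd³) = 1.1321 × 29.893 = 33.841 MPa
τ_m = K_s·8F_mD/(πd³) = 1.0458 × 58.661 = 61.35 MPa
Soderberg: 1/n_f = τ_a/S_se + τ_m/S_sy = 33.841/420 + 61.35/764 = 0.08057 + 0.08030 = 0.16087
n_f = 1/0.16087 = 6.216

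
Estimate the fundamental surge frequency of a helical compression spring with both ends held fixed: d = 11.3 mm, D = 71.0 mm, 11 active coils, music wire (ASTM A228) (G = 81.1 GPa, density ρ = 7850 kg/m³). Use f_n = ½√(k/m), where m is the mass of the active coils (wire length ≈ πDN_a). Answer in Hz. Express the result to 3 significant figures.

k = Gd⁴/(8D³N_a) = (81.1×10³)(11.3⁴)/(8·71.0³·11) = 41.983 N/mm = 41983 N/m
Wire length L = πDN_a = π·71.0·11 = 2453.6 mm
m = ρ·(πd²/4)·L = 7850 × 100.29×10⁻⁶ m² × 2.4536 m = 1.9316 kg
f_n = ½√(k/m) = 0.5·√(41983/1.9316) = 0.5·√(21735) = 73.714 Hz

73.7 Hz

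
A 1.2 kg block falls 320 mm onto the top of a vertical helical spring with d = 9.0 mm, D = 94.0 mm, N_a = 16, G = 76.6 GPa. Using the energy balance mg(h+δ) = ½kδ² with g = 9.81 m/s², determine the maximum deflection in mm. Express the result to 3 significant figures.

k = Gd⁴/(8D³N_a) = (76.6×10³)(9.0⁴)/(8·94.0³·16) = 4.7272 N/mm
W = mg = 1.2 × 9.81 = 11.772 N
½kδ² − Wδ − Wh = 0 → δ = (W + √(W² + 2kWh))/k
δ = (11.772 + √(138.58 + 35615.2))/4.7272 = (11.772 + 189.09)/4.7272 = 42.49 mm

42.5 mm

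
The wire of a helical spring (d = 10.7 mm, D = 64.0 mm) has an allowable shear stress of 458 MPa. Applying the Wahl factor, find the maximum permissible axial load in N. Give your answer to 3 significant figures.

2750 N

C = D/d = 64.0/10.7 = 5.9813
K_W = (4C−1)/(4C−4) + 0.615/C = 22.925/19.925 + 0.1028 = 1.2534
τ_max = K·8FD/(πd³) → F_max = τ_allow·πd³/(8DK)
F_max = 458·π·10.7³/(8·64.0·1.2534) = 1.7627e+06/641.73 = 2746.7 N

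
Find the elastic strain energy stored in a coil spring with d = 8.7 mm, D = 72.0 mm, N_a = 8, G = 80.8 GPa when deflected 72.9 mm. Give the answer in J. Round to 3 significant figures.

51.5 J

k = Gd⁴/(8D³N_a) = (80.8×10³)(8.7⁴)/(8·72.0³·8) = 19.378 N/mm
U = ½kδ² = 0.5 × 19.378 × 72.9² = 51492 N·mm = 51.492 J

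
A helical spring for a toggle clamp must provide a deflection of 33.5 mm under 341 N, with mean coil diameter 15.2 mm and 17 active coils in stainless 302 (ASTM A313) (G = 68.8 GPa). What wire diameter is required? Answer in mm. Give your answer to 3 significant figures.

Required rate k = F/δ = 341/33.5 = 10.179 N/mm
d = (8D³N_a·k / G)^(1/4) = (8·15.2³·17·10.179 / (68.8×10³))^0.25
  = (70.663)^0.25 = 2.8993 mm

2.90 mm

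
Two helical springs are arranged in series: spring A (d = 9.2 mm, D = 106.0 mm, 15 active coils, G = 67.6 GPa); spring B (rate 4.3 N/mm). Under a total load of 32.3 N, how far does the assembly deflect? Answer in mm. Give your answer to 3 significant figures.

k_A = Gd⁴/(8D³N_a) = (67.6×10³)(9.2⁴)/(8·106.0³·15) = 3.3884 N/mm
Series: 1/k_eq = 1/3.3884 + 1/4.3 = 0.52768; k_eq = 1.8951 N/mm
δ = F/k_eq = 32.3/1.8951 = 17.044 mm

17.0 mm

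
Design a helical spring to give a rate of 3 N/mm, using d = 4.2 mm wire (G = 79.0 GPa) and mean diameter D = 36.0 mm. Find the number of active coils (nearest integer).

22

N_a = Gd⁴/(8D³k) = (79.0×10³ × 4.2⁴)/(8 × 36.0³ × 3)
    = 2.45824e+07 / 1.11974e+06 = 21.95 → 22 coils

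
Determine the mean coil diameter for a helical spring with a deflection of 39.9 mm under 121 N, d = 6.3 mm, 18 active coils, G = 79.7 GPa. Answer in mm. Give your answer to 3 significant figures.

66.0 mm

Required rate k = F/δ = 121/39.9 = 3.0326 N/mm
D = (Gd⁴/(8N_a·k))^(1/3) = (79.7×10³·6.3⁴/(8·18·3.0326))^(1/3)
  = (287505)^(1/3) = 66.0007 mm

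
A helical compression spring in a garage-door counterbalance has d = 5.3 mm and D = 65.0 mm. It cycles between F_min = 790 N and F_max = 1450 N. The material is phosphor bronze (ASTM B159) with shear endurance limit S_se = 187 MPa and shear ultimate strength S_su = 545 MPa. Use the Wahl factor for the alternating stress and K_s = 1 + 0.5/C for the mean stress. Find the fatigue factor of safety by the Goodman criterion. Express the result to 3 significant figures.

0.219

C = D/d = 65.0/5.3 = 12.2642; K_W = (4C−1)/(4C−4)+0.615/C = 1.1167; K_s = 1+0.5/C = 1.0408
F_a = (F_max−F_min)/2 = 330 N; F_m = (F_max+F_min)/2 = 1120 N
τ_a = K_W·8F_aD/(πd³) = 1.1167 × 366.89 = 409.72 MPa
τ_m = K_s·8F_mD/(πd³) = 1.0408 × 1245.2 = 1296 MPa
Goodman: 1/n_f = τ_a/S_se + τ_m/S_su = 409.72/187 + 1296/545 = 2.19102 + 2.37795 = 4.569
n_f = 1/4.569 = 0.2189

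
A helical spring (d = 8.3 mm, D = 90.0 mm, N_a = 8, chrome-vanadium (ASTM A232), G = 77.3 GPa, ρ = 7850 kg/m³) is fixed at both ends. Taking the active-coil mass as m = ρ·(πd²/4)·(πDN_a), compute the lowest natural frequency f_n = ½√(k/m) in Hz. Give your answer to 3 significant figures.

45.2 Hz

k = Gd⁴/(8D³N_a) = (77.3×10³)(8.3⁴)/(8·90.0³·8) = 7.8629 N/mm = 7862.9 N/m
Wire length L = πDN_a = π·90.0·8 = 2261.9 mm
m = ρ·(πd²/4)·L = 7850 × 54.106×10⁻⁶ m² × 2.2619 m = 0.96072 kg
f_n = ½√(k/m) = 0.5·√(7862.9/0.96072) = 0.5·√(8184.4) = 45.234 Hz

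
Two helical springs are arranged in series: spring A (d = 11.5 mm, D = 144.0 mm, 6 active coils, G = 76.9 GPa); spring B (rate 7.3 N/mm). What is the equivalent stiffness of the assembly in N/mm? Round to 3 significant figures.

4.11 N/mm

k_A = Gd⁴/(8D³N_a) = (76.9×10³)(11.5⁴)/(8·144.0³·6) = 9.384 N/mm
Series: 1/k_eq = 1/9.384 + 1/7.3 = 0.24355; k_eq = 4.1059 N/mm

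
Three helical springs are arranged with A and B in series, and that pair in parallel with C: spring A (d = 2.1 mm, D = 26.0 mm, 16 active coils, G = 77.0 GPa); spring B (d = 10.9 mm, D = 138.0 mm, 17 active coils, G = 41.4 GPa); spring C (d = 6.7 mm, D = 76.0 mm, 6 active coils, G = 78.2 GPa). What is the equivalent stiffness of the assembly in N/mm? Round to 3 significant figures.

7.95 N/mm

k_A = Gd⁴/(8D³N_a) = (77.0×10³)(2.1⁴)/(8·26.0³·16) = 0.66564 N/mm
k_B = Gd⁴/(8D³N_a) = (41.4×10³)(10.9⁴)/(8·138.0³·17) = 1.635 N/mm
k_C = Gd⁴/(8D³N_a) = (78.2×10³)(6.7⁴)/(8·76.0³·6) = 7.4787 N/mm
Springs A,B series: k_AB = 1/(1/0.66564+1/1.635) = 0.47305 N/mm; parallel with C: k_eq = 0.47305+7.4787 = 7.9517 N/mm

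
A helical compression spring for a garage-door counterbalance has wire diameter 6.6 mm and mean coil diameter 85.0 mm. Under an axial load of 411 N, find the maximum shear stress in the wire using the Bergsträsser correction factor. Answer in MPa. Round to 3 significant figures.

341 MPa

Spring index C = D/d = 85.0/6.6 = 12.8788
K_B = (4C+2)/(4C−3) = 53.515/48.515 = 1.1031
τ₀ = 8FD/(πd³) = 8·411·85.0/(π·6.6³) = 279480/903.2 = 309.43 MPa
τ_max = K·τ₀ = 1.1031 × 309.43 = 341.33 MPa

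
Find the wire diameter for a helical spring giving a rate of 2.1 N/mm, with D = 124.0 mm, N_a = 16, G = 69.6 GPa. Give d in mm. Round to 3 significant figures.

9.26 mm

d = (8D³N_a·k / G)^(1/4) = (8·124.0³·16·2.1 / (69.6×10³))^0.25
  = (7363.5)^0.25 = 9.2634 mm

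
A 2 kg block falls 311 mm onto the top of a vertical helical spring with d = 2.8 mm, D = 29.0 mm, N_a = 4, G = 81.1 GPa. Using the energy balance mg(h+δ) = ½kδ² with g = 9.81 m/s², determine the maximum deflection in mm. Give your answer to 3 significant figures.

k = Gd⁴/(8D³N_a) = (81.1×10³)(2.8⁴)/(8·29.0³·4) = 6.3872 N/mm
W = mg = 2 × 9.81 = 19.62 N
½kδ² − Wδ − Wh = 0 → δ = (W + √(W² + 2kWh))/k
δ = (19.62 + √(384.94 + 77946.8))/6.3872 = (19.62 + 279.88)/6.3872 = 46.891 mm

46.9 mm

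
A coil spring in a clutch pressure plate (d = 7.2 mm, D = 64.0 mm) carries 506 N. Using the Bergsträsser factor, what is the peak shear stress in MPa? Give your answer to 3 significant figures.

Spring index C = D/d = 64.0/7.2 = 8.8889
K_B = (4C+2)/(4C−3) = 37.556/32.556 = 1.1536
τ₀ = 8FD/(πd³) = 8·506·64.0/(π·7.2³) = 259072/1172.6 = 220.94 MPa
τ_max = K·τ₀ = 1.1536 × 220.94 = 254.87 MPa

255 MPa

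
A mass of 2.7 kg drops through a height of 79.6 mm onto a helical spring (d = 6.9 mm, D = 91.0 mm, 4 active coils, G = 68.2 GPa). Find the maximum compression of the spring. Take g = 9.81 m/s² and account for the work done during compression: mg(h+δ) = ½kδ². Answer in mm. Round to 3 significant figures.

30.1 mm

k = Gd⁴/(8D³N_a) = (68.2×10³)(6.9⁴)/(8·91.0³·4) = 6.4107 N/mm
W = mg = 2.7 × 9.81 = 26.487 N
½kδ² − Wδ − Wh = 0 → δ = (W + √(W² + 2kWh))/k
δ = (26.487 + √(701.56 + 27032.3))/6.4107 = (26.487 + 166.53)/6.4107 = 30.109 mm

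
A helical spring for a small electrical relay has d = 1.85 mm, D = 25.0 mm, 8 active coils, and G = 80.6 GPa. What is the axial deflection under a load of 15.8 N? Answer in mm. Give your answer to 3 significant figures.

k = Gd⁴/(8D³N_a) = (80.6×10³)(1.85⁴)/(8·25.0³·8) = 0.94411 N/mm
δ = F/k = 15.8 / 0.94411 = 16.735 mm

16.7 mm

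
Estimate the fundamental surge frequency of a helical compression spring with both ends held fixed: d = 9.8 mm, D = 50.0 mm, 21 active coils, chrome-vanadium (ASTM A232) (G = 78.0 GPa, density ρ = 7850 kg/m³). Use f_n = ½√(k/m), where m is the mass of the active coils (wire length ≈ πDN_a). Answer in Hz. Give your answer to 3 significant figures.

66.2 Hz

k = Gd⁴/(8D³N_a) = (78.0×10³)(9.8⁴)/(8·50.0³·21) = 34.259 N/mm = 34259 N/m
Wire length L = πDN_a = π·50.0·21 = 3298.7 mm
m = ρ·(πd²/4)·L = 7850 × 75.43×10⁻⁶ m² × 3.2987 m = 1.9532 kg
f_n = ½√(k/m) = 0.5·√(34259/1.9532) = 0.5·√(17540) = 66.219 Hz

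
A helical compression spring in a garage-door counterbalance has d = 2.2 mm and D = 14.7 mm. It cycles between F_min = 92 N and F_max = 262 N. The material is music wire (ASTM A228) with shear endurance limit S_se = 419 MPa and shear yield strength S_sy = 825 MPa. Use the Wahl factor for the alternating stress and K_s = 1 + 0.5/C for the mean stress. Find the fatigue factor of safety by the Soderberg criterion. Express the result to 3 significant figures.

C = D/d = 14.7/2.2 = 6.6818; K_W = (4C−1)/(4C−4)+0.615/C = 1.2240; K_s = 1+0.5/C = 1.0748
F_a = (F_max−F_min)/2 = 85 N; F_m = (F_max+F_min)/2 = 177 N
τ_a = K_W·8F_aD/(πd³) = 1.2240 × 298.82 = 365.77 MPa
τ_m = K_s·8F_mD/(πd³) = 1.0748 × 622.25 = 668.81 MPa
Soderberg: 1/n_f = τ_a/S_se + τ_m/S_sy = 365.77/419 + 668.81/825 = 0.87295 + 0.81068 = 1.6836
n_f = 1/1.6836 = 0.594

0.594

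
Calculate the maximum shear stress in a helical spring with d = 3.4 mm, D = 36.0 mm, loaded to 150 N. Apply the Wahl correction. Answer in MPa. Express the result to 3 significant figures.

Spring index C = D/d = 36.0/3.4 = 10.5882
K_W = (4C−1)/(4C−4) + 0.615/C = 41.353/38.353 + 0.0581 = 1.1363
τ₀ = 8FD/(πd³) = 8·150·36.0/(π·3.4³) = 43200/123.48 = 349.86 MPa
τ_max = K·τ₀ = 1.1363 × 349.86 = 397.55 MPa

398 MPa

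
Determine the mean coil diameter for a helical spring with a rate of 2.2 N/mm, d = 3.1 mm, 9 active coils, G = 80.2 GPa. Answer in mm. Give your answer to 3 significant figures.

D = (Gd⁴/(8N_a·k))^(1/3) = (80.2×10³·3.1⁴/(8·9·2.2))^(1/3)
  = (46759.1)^(1/3) = 36.0265 mm

36.0 mm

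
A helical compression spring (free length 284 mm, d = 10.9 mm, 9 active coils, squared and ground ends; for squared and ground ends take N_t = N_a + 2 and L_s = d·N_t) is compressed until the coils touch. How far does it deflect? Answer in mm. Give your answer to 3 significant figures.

N_t = 11; L_s = 10.9·11 = 119.9 mm
δ_solid = L₀ − L_s = 284 − 119.9 = 164.1 mm

164 mm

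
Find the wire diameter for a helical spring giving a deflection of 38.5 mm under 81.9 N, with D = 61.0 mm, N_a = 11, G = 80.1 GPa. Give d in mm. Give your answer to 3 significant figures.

4.80 mm

Required rate k = F/δ = 81.9/38.5 = 2.1273 N/mm
d = (8D³N_a·k / G)^(1/4) = (8·61.0³·11·2.1273 / (80.1×10³))^0.25
  = (530.47)^0.25 = 4.7992 mm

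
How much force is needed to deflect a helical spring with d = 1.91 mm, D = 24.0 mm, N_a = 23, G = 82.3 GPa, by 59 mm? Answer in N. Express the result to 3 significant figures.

k = Gd⁴/(8D³N_a) = (82.3×10³)(1.91⁴)/(8·24.0³·23) = 0.43061 N/mm
F = k·δ = 0.43061 × 59 = 25.406 N

25.4 N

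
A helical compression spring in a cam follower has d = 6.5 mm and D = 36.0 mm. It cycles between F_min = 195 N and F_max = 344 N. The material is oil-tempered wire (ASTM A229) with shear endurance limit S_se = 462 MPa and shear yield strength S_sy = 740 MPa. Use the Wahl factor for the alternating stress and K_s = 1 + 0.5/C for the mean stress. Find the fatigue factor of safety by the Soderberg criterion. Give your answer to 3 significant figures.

C = D/d = 36.0/6.5 = 5.5385; K_W = (4C−1)/(4C−4)+0.615/C = 1.2763; K_s = 1+0.5/C = 1.0903
F_a = (F_max−F_min)/2 = 74.5 N; F_m = (F_max+F_min)/2 = 269.5 N
τ_a = K_W·8F_aD/(πd³) = 1.2763 × 24.869 = 31.74 MPa
τ_m = K_s·8F_mD/(πd³) = 1.0903 × 89.962 = 98.084 MPa
Soderberg: 1/n_f = τ_a/S_se + τ_m/S_sy = 31.74/462 + 98.084/740 = 0.06870 + 0.13255 = 0.20125
n_f = 1/0.20125 = 4.969

4.97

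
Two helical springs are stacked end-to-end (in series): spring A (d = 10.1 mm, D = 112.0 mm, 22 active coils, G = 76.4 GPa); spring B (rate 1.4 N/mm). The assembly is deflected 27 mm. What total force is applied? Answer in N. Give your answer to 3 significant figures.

26.3 N

k_A = Gd⁴/(8D³N_a) = (76.4×10³)(10.1⁴)/(8·112.0³·22) = 3.2152 N/mm
Series: 1/k_eq = 1/3.2152 + 1/1.4 = 1.0253; k_eq = 0.97532 N/mm
F = k_eq·δ = 0.97532·27 = 26.334 N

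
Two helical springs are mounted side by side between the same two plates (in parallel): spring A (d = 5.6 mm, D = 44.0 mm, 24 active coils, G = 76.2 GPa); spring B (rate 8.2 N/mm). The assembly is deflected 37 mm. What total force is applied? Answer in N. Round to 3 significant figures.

473 N

k_A = Gd⁴/(8D³N_a) = (76.2×10³)(5.6⁴)/(8·44.0³·24) = 4.5819 N/mm
Parallel: k_eq = 4.5819 + 8.2 = 12.782 N/mm
F = k_eq·δ = 12.782·37 = 472.93 N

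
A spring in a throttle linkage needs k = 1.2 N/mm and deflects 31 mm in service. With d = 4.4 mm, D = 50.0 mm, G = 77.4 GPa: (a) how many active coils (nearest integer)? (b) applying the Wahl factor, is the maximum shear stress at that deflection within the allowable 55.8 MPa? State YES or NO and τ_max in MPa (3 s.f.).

(a) 24 coils; (b) NO, τ_max = 63.1 MPa

N_a = Gd⁴/(8D³k) = (77.4×10³)(4.4⁴)/(8·50.0³·1.2) = 24.18 → N_a = 24
Actual rate k = Gd⁴/(8D³·24) = 1.2088 N/mm
Working load F = kδ = 1.2088·31 = 37.472 N
C = 50.0/4.4 = 11.3636; K_W = (4C−1)/(4C−4)+0.615/C = 1.1265
τ_max = K_W·8FD/(πd³) = 1.1265·56.009 = 63.093 MPa
τ_max > 55.8 MPa → exceeds allowable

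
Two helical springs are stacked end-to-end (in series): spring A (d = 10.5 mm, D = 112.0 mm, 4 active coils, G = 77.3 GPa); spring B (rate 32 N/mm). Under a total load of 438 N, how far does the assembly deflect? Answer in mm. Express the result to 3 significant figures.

34.6 mm

k_A = Gd⁴/(8D³N_a) = (77.3×10³)(10.5⁴)/(8·112.0³·4) = 20.899 N/mm
Series: 1/k_eq = 1/20.899 + 1/32 = 0.079098; k_eq = 12.642 N/mm
δ = F/k_eq = 438/12.642 = 34.645 mm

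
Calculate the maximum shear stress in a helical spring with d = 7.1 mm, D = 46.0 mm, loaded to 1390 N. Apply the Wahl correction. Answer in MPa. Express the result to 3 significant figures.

560 MPa

Spring index C = D/d = 46.0/7.1 = 6.4789
K_W = (4C−1)/(4C−4) + 0.615/C = 24.915/21.915 + 0.0949 = 1.2318
τ₀ = 8FD/(πd³) = 8·1390·46.0/(π·7.1³) = 511520/1124.4 = 454.92 MPa
τ_max = K·τ₀ = 1.2318 × 454.92 = 560.38 MPa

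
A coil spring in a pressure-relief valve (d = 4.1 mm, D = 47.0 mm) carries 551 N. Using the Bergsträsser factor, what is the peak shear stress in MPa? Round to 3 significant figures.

1070 MPa

Spring index C = D/d = 47.0/4.1 = 11.4634
K_B = (4C+2)/(4C−3) = 47.854/42.854 = 1.1167
τ₀ = 8FD/(πd³) = 8·551·47.0/(π·4.1³) = 207176/216.52 = 956.84 MPa
τ_max = K·τ₀ = 1.1167 × 956.84 = 1068.5 MPa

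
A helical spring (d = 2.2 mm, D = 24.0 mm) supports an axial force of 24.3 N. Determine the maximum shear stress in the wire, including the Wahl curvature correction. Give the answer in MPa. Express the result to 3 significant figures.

158 MPa

Spring index C = D/d = 24.0/2.2 = 10.9091
K_W = (4C−1)/(4C−4) + 0.615/C = 42.636/39.636 + 0.0564 = 1.1321
τ₀ = 8FD/(πd³) = 8·24.3·24.0/(π·2.2³) = 4665.6/33.452 = 139.47 MPa
τ_max = K·τ₀ = 1.1321 × 139.47 = 157.89 MPa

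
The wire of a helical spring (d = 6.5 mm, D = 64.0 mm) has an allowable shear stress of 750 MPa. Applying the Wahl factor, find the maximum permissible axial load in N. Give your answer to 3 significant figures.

1100 N

C = D/d = 64.0/6.5 = 9.8462
K_W = (4C−1)/(4C−4) + 0.615/C = 38.385/35.385 + 0.0625 = 1.1472
τ_max = K·8FD/(πd³) → F_max = τ_allow·πd³/(8DK)
F_max = 750·π·6.5³/(8·64.0·1.1472) = 6.4707e+05/587.39 = 1101.6 N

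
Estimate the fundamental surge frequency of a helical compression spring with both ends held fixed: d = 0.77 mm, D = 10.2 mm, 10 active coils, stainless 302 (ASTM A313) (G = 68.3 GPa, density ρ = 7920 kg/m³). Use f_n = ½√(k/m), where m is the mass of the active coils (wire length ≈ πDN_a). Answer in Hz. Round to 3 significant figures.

245 Hz

k = Gd⁴/(8D³N_a) = (68.3×10³)(0.77⁴)/(8·10.2³·10) = 0.28281 N/mm = 282.81 N/m
Wire length L = πDN_a = π·10.2·10 = 320.44 mm
m = ρ·(πd²/4)·L = 7920 × 0.46566×10⁻⁶ m² × 0.32044 m = 0.0011818 kg
f_n = ½√(k/m) = 0.5·√(282.81/0.0011818) = 0.5·√(2.393e+05) = 244.59 Hz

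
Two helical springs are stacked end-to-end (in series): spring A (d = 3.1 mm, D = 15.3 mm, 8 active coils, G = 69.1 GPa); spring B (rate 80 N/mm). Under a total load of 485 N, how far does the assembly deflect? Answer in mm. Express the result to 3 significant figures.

k_A = Gd⁴/(8D³N_a) = (69.1×10³)(3.1⁴)/(8·15.3³·8) = 27.84 N/mm
Series: 1/k_eq = 1/27.84 + 1/80 = 0.048419; k_eq = 20.653 N/mm
δ = F/k_eq = 485/20.653 = 23.483 mm

23.5 mm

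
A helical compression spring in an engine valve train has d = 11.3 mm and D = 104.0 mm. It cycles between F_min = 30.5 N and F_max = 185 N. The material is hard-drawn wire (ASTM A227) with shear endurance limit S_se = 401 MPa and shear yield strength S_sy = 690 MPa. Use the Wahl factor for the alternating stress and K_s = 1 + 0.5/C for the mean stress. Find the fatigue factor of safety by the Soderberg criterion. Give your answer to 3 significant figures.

C = D/d = 104.0/11.3 = 9.2035; K_W = (4C−1)/(4C−4)+0.615/C = 1.1582; K_s = 1+0.5/C = 1.0543
F_a = (F_max−F_min)/2 = 77.25 N; F_m = (F_max+F_min)/2 = 107.75 N
τ_a = K_W·8F_aD/(πd³) = 1.1582 × 14.179 = 16.422 MPa
τ_m = K_s·8F_mD/(πd³) = 1.0543 × 19.777 = 20.851 MPa
Soderberg: 1/n_f = τ_a/S_se + τ_m/S_sy = 16.422/401 + 20.851/690 = 0.04095 + 0.03022 = 0.071173
n_f = 1/0.071173 = 14.05

14.1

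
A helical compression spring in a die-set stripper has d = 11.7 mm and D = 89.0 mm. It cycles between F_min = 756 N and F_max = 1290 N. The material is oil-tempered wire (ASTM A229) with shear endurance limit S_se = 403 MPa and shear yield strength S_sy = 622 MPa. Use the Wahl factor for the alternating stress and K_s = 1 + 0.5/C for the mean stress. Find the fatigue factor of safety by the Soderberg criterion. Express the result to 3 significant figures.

C = D/d = 89.0/11.7 = 7.6068; K_W = (4C−1)/(4C−4)+0.615/C = 1.1944; K_s = 1+0.5/C = 1.0657
F_a = (F_max−F_min)/2 = 267 N; F_m = (F_max+F_min)/2 = 1023 N
τ_a = K_W·8F_aD/(πd³) = 1.1944 × 37.782 = 45.125 MPa
τ_m = K_s·8F_mD/(πd³) = 1.0657 × 144.76 = 154.27 MPa
Soderberg: 1/n_f = τ_a/S_se + τ_m/S_sy = 45.125/403 + 154.27/622 = 0.11197 + 0.24803 = 0.36
n_f = 1/0.36 = 2.778

2.78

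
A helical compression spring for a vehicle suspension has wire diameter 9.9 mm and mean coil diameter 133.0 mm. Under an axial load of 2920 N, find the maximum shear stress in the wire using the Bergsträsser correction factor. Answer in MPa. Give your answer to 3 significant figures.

1120 MPa

Spring index C = D/d = 133.0/9.9 = 13.4343
K_B = (4C+2)/(4C−3) = 55.737/50.737 = 1.0985
τ₀ = 8FD/(πd³) = 8·2920·133.0/(π·9.9³) = 3.10688e+06/3048.3 = 1019.2 MPa
τ_max = K·τ₀ = 1.0985 × 1019.2 = 1119.7 MPa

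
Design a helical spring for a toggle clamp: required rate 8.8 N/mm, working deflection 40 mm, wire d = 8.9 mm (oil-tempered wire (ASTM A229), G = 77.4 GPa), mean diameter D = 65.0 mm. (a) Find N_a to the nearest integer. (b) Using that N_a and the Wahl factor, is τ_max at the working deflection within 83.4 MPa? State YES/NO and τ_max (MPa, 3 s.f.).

N_a = Gd⁴/(8D³k) = (77.4×10³)(8.9⁴)/(8·65.0³·8.8) = 25.12 → N_a = 25
Actual rate k = Gd⁴/(8D³·25) = 8.8416 N/mm
Working load F = kδ = 8.8416·40 = 353.66 N
C = 65.0/8.9 = 7.3034; K_W = (4C−1)/(4C−4)+0.615/C = 1.2032
τ_max = K_W·8FD/(πd³) = 1.2032·83.038 = 99.91 MPa
τ_max > 83.4 MPa → exceeds allowable

(a) 25 coils; (b) NO, τ_max = 99.9 MPa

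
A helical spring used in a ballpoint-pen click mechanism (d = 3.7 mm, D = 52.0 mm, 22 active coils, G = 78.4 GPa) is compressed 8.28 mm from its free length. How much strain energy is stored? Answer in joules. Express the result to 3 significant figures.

0.0204 J

k = Gd⁴/(8D³N_a) = (78.4×10³)(3.7⁴)/(8·52.0³·22) = 0.59375 N/mm
U = ½kδ² = 0.5 × 0.59375 × 8.28² = 20.353 N·mm = 0.020353 J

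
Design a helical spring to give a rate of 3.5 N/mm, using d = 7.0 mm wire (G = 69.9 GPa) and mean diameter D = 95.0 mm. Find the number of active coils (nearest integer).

7

N_a = Gd⁴/(8D³k) = (69.9×10³ × 7.0⁴)/(8 × 95.0³ × 3.5)
    = 1.6783e+08 / 2.40065e+07 = 6.991 → 7 coils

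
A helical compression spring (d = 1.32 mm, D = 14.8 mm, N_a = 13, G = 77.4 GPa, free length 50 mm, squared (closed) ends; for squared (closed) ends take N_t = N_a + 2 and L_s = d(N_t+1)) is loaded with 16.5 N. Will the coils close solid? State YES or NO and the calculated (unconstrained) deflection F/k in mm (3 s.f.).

k = Gd⁴/(8D³N_a) = (77.4×10³)(1.32⁴)/(8·14.8³·13) = 0.69698 N/mm
N_t = 15; L_s = 1.32·16 = 21.12 mm; δ_solid = L₀ − L_s = 50 − 21.12 = 28.88 mm
δ = F/k = 16.5/0.69698 = 23.674 mm
δ < δ_solid → spring does not go solid

NO, δ = 23.7 mm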